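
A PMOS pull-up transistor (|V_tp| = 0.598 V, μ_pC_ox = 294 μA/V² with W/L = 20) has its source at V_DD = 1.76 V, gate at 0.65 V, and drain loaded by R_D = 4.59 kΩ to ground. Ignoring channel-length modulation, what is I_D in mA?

I_D = 0.354 mA

V_SG = V_DD − V_G = 1.76 − 0.65 = 1.11 V, so V_ov = 1.11 − 0.598 = 0.512 V.
k_p = μ_pC_ox · (W/L) = 5.88 mA/V².
Assume saturation: I_D = ½ k_p V_ov² = 0.5 × 5.88 × 0.512² = 0.771 mA, giving V_SD = V_DD − I_D R_D = 1.76 − 0.771 × 4.59 = -1.78 V.
But -1.78 V < V_ov = 0.512 V, so the device is actually in triode.
In triode I_D = k_p[V_ov V_SD − ½ V_SD²] and I_D = (V_DD − V_SD)/R_D. Equating: 13.5 V_SD² − 14.82 V_SD + 1.76 = 0, giving V_SD = 0.135 V (the root below V_ov).
I_D = (1.76 − 0.135) / 4.59 = 0.354 mA.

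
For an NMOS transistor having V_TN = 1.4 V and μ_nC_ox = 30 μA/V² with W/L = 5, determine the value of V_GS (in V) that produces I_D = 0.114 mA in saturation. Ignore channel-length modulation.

k_n = μ_nC_ox · (W/L) = 0.15 mA/V².
In saturation I_D = ½ k_n (V_GS − V_TN)², so V_GS − V_TN = √(2 I_D / k_n) = √(2 × 0.114 / 0.15) = 1.23 V.
V_GS = 1.4 + 1.23 = 2.63 V.

V_GS = 2.63 V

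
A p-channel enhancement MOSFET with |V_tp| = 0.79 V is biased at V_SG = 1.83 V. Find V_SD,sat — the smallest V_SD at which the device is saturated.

The boundary between triode and saturation is V_SD = V_SG − |V_tp| = V_ov.
V_ov = 1.83 − 0.79 = 1.04 V.

V_SD,sat = 1.04 V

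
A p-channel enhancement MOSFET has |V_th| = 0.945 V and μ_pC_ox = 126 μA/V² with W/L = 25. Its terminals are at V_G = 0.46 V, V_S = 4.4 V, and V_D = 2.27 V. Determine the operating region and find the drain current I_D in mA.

V_SG = V_S − V_G = 4.4 − 0.46 = 3.94 V; V_SD = V_S − V_D = 4.4 − 2.27 = 2.13 V.
k_p = μ_pC_ox · (W/L) = 3.15 mA/V².
V_ov = V_SG − |V_th| = 3.94 − 0.945 = 3 V.
Since V_SD = 2.13 V < V_ov = 3 V, the device is in the triode region.
I_D = k_p [V_ov · V_SD − ½ V_SD²] = 3.15 × [3 × 2.13 − 0.5 × 2.13²] = 12.9 mA.

Triode; I_D = 12.9 mA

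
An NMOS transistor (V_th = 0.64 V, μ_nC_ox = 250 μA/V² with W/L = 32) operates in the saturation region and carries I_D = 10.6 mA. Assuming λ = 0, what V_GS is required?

k_n = μ_nC_ox · (W/L) = 8 mA/V².
In saturation I_D = ½ k_n (V_GS − V_th)², so V_GS − V_th = √(2 I_D / k_n) = √(2 × 10.6 / 8) = 1.63 V.
V_GS = 0.64 + 1.63 = 2.27 V.

V_GS = 2.27 V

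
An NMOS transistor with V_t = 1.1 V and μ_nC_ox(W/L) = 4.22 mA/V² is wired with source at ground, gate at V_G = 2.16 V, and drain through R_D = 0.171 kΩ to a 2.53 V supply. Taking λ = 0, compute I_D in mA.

V_GS = V_G = 2.16 V, so V_ov = 2.16 − 1.1 = 1.06 V.
Assume saturation: I_D = ½ k_n V_ov² = 0.5 × 4.22 × 1.06² = 2.37 mA, giving V_DS = V_DD − I_D R_D = 2.53 − 2.37 × 0.171 = 2.12 V.
V_DS = 2.12 V ≥ V_ov = 1.06 V, confirming saturation.

I_D = 2.37 mA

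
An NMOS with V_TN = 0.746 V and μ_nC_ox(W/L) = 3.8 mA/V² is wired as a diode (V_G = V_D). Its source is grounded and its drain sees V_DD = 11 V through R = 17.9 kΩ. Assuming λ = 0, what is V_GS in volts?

V_GS = 1.28 V

With gate tied to drain, V_GS = V_DS ≥ V_GS − V_TN, so the device is in saturation.
KCL at the drain: ½ k_n (V_GS − V_TN)² = (V_DD − V_GS)/R.
Let x = V_GS − 0.746. Then 34 x² + x − 10.25 = 0, giving x = 0.535 V (positive root), so V_GS = 1.28 V.
I_D = (V_DD − V_GS)/R = (11 − 1.28) / 17.9 = 0.543 mA.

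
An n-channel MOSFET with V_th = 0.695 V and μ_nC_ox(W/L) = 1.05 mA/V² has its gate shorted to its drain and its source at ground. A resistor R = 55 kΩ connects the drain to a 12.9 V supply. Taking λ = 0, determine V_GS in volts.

V_GS = 1.33 V

With gate tied to drain, V_GS = V_DS ≥ V_GS − V_th, so the device is in saturation.
KCL at the drain: ½ k_n (V_GS − V_th)² = (V_DD − V_GS)/R.
Let x = V_GS − 0.695. Then 28.9 x² + x − 12.21 = 0, giving x = 0.633 V (positive root), so V_GS = 1.33 V.
I_D = (V_DD − V_GS)/R = (12.9 − 1.33) / 55 = 0.21 mA.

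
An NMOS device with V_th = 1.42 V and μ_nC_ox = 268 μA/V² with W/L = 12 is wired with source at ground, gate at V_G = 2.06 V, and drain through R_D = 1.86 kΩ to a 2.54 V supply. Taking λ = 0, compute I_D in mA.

V_GS = V_G = 2.06 V, so V_ov = 2.06 − 1.42 = 0.64 V.
k_n = μ_nC_ox · (W/L) = 3.216 mA/V².
Assume saturation: I_D = ½ k_n V_ov² = 0.5 × 3.216 × 0.64² = 0.659 mA, giving V_DS = V_DD − I_D R_D = 2.54 − 0.659 × 1.86 = 1.31 V.
V_DS = 1.31 V ≥ V_ov = 0.64 V, confirming saturation.

I_D = 0.659 mA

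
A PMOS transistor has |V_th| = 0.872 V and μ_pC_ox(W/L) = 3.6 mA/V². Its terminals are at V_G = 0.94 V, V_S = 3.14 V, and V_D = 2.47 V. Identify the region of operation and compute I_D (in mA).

V_SG = V_S − V_G = 3.14 − 0.94 = 2.2 V; V_SD = V_S − V_D = 3.14 − 2.47 = 0.67 V.
V_ov = V_SG − |V_th| = 2.2 − 0.872 = 1.33 V.
Since V_SD = 0.67 V < V_ov = 1.33 V, the device is in the triode region.
I_D = k_p [V_ov · V_SD − ½ V_SD²] = 3.6 × [1.33 × 0.67 − 0.5 × 0.67²] = 2.4 mA.

Triode; I_D = 2.40 mA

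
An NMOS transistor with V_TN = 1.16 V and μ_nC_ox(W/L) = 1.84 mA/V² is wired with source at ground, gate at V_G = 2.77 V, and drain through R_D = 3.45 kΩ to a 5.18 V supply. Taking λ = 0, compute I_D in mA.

V_GS = V_G = 2.77 V, so V_ov = 2.77 − 1.16 = 1.61 V.
Assume saturation: I_D = ½ k_n V_ov² = 0.5 × 1.84 × 1.61² = 2.38 mA, giving V_DS = V_DD − I_D R_D = 5.18 − 2.38 × 3.45 = -3.05 V.
But -3.05 V < V_ov = 1.61 V, so the device is actually in triode.
In triode I_D = k_n[V_ov V_DS − ½ V_DS²] and I_D = (V_DD − V_DS)/R_D. Equating: 3.17 V_DS² − 11.22 V_DS + 5.18 = 0, giving V_DS = 0.546 V (the root below V_ov).
I_D = (5.18 − 0.546) / 3.45 = 1.34 mA.

I_D = 1.34 mA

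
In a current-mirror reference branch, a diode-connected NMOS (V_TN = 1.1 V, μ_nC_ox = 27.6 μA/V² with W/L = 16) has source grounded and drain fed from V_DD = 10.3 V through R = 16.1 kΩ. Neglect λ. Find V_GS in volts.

With gate tied to drain, V_GS = V_DS ≥ V_GS − V_TN, so the device is in saturation.
k_n = μ_nC_ox · (W/L) = 0.4416 mA/V².
KCL at the drain: ½ k_n (V_GS − V_TN)² = (V_DD − V_GS)/R.
Let x = V_GS − 1.1. Then 3.55 x² + x − 9.2 = 0, giving x = 1.47 V (positive root), so V_GS = 2.57 V.
I_D = (V_DD − V_GS)/R = (10.3 − 2.57) / 16.1 = 0.48 mA.

V_GS = 2.57 V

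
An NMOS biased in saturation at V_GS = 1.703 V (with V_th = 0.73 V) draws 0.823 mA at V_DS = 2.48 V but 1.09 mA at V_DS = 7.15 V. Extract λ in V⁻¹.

λ = 0.0839 V⁻¹

With V_GS fixed, I_D ∝ (1 + λ V_DS) in saturation, so I_D2/I_D1 = (1 + λ V_DS2)/(1 + λ V_DS1).
1.09/0.823 = 1.324 = (1 + 7.15 λ)/(1 + 2.48 λ).
Solving: λ (I_D1 V_DS2 − I_D2 V_DS1) = I_D2 − I_D1, so λ = (1.09 − 0.823) / (0.823 × 7.15 − 1.09 × 2.48) = 0.267 / 3.18 = 0.0839 V⁻¹.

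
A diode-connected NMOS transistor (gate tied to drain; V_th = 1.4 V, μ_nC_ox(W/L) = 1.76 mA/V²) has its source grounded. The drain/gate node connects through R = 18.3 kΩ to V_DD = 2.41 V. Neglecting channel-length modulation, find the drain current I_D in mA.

I_D = 0.0431 mA

With gate tied to drain, V_GS = V_DS ≥ V_GS − V_th, so the device is in saturation.
KCL at the drain: ½ k_n (V_GS − V_th)² = (V_DD − V_GS)/R.
Let x = V_GS − 1.4. Then 16.1 x² + x − 1.01 = 0, giving x = 0.221 V (positive root), so V_GS = 1.62 V.
I_D = (V_DD − V_GS)/R = (2.41 − 1.62) / 18.3 = 0.0431 mA.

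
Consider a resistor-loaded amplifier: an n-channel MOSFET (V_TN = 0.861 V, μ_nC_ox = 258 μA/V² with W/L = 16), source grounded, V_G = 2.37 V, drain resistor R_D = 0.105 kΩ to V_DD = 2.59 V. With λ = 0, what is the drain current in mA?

I_D = 4.70 mA

V_GS = V_G = 2.37 V, so V_ov = 2.37 − 0.861 = 1.51 V.
k_n = μ_nC_ox · (W/L) = 4.128 mA/V².
Assume saturation: I_D = ½ k_n V_ov² = 0.5 × 4.128 × 1.51² = 4.7 mA, giving V_DS = V_DD − I_D R_D = 2.59 − 4.7 × 0.105 = 2.1 V.
V_DS = 2.1 V ≥ V_ov = 1.51 V, confirming saturation.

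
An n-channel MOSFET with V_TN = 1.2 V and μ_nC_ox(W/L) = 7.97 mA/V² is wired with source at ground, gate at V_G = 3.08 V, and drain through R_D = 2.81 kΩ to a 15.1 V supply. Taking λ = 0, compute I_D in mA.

V_GS = V_G = 3.08 V, so V_ov = 3.08 − 1.2 = 1.88 V.
Assume saturation: I_D = ½ k_n V_ov² = 0.5 × 7.97 × 1.88² = 14.1 mA, giving V_DS = V_DD − I_D R_D = 15.1 − 14.1 × 2.81 = -24.5 V.
But -24.5 V < V_ov = 1.88 V, so the device is actually in triode.
In triode I_D = k_n[V_ov V_DS − ½ V_DS²] and I_D = (V_DD − V_DS)/R_D. Equating: 11.2 V_DS² − 43.1 V_DS + 15.1 = 0, giving V_DS = 0.39 V (the root below V_ov).
I_D = (15.1 − 0.39) / 2.81 = 5.23 mA.

I_D = 5.23 mA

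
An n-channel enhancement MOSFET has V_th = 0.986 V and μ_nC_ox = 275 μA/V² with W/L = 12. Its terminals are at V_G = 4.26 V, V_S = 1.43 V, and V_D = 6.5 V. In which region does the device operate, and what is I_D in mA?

Saturation; I_D = 5.61 mA

V_GS = V_G − V_S = 4.26 − 1.43 = 2.83 V; V_DS = V_D − V_S = 6.5 − 1.43 = 5.07 V.
k_n = μ_nC_ox · (W/L) = 3.3 mA/V².
V_ov = V_GS − V_th = 2.83 − 0.986 = 1.84 V.
Since V_DS = 5.07 V ≥ V_ov = 1.84 V, the device is in saturation.
I_D = ½ k_n V_ov² = 0.5 × 3.3 × 1.84² = 5.61 mA.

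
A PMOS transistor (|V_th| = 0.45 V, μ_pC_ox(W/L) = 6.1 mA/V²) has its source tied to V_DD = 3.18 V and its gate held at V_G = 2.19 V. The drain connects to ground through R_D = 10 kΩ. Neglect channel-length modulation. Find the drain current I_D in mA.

I_D = 0.308 mA

V_SG = V_DD − V_G = 3.18 − 2.19 = 0.99 V, so V_ov = 0.99 − 0.45 = 0.54 V.
Assume saturation: I_D = ½ k_p V_ov² = 0.5 × 6.1 × 0.54² = 0.889 mA, giving V_SD = V_DD − I_D R_D = 3.18 − 0.889 × 10 = -5.71 V.
But -5.71 V < V_ov = 0.54 V, so the device is actually in triode.
In triode I_D = k_p[V_ov V_SD − ½ V_SD²] and I_D = (V_DD − V_SD)/R_D. Equating: 30.5 V_SD² − 33.94 V_SD + 3.18 = 0, giving V_SD = 0.103 V (the root below V_ov).
I_D = (3.18 − 0.103) / 10 = 0.308 mA.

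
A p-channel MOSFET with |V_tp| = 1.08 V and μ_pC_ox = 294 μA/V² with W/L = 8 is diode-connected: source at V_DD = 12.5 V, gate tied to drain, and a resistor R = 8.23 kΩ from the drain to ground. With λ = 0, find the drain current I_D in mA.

With gate tied to drain, V_SG = V_SD ≥ V_SG − |V_tp|, so the device is in saturation.
k_p = μ_pC_ox · (W/L) = 2.352 mA/V².
KCL at the drain: ½ k_p (V_SG − |V_tp|)² = (V_DD − V_SG)/R.
Let x = V_SG − 1.08. Then 9.68 x² + x − 11.42 = 0, giving x = 1.04 V (positive root), so V_SG = 2.12 V.
I_D = (V_DD − V_SG)/R = (12.5 − 2.12) / 8.23 = 1.26 mA.

I_D = 1.26 mA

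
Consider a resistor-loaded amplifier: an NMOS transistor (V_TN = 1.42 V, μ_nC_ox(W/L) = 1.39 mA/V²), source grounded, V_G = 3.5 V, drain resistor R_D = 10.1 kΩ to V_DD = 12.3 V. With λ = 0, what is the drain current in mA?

I_D = 1.17 mA

V_GS = V_G = 3.5 V, so V_ov = 3.5 − 1.42 = 2.08 V.
Assume saturation: I_D = ½ k_n V_ov² = 0.5 × 1.39 × 2.08² = 3.01 mA, giving V_DS = V_DD − I_D R_D = 12.3 − 3.01 × 10.1 = -18.1 V.
But -18.1 V < V_ov = 2.08 V, so the device is actually in triode.
In triode I_D = k_n[V_ov V_DS − ½ V_DS²] and I_D = (V_DD − V_DS)/R_D. Equating: 7.02 V_DS² − 30.2 V_DS + 12.3 = 0, giving V_DS = 0.455 V (the root below V_ov).
I_D = (12.3 − 0.455) / 10.1 = 1.17 mA.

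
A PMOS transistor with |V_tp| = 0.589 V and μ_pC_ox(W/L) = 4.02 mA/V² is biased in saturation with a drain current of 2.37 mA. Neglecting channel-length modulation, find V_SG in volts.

In saturation I_D = ½ k_p (V_SG − |V_tp|)², so V_SG − |V_tp| = √(2 I_D / k_p) = √(2 × 2.37 / 4.02) = 1.09 V.
V_SG = 0.589 + 1.09 = 1.67 V.

V_SG = 1.67 V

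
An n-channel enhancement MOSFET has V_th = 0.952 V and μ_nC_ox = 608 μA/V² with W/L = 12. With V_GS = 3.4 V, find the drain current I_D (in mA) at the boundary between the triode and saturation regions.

I_D = 21.9 mA

At the boundary V_DS = V_ov = V_GS − V_th = 3.4 − 0.952 = 2.45 V.
k_n = μ_nC_ox · (W/L) = 7.296 mA/V².
I_D = ½ k_n V_ov² = 0.5 × 7.296 × 2.45² = 21.9 mA.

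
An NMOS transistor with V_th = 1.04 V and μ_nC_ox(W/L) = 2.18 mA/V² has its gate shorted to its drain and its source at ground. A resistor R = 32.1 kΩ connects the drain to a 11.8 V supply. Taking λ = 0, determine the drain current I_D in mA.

With gate tied to drain, V_GS = V_DS ≥ V_GS − V_th, so the device is in saturation.
KCL at the drain: ½ k_n (V_GS − V_th)² = (V_DD − V_GS)/R.
Let x = V_GS − 1.04. Then 35 x² + x − 10.76 = 0, giving x = 0.54 V (positive root), so V_GS = 1.58 V.
I_D = (V_DD − V_GS)/R = (11.8 − 1.58) / 32.1 = 0.318 mA.

I_D = 0.318 mA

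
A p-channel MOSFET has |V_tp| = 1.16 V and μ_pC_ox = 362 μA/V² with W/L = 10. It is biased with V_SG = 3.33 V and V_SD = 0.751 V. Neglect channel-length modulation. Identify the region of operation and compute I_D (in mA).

Triode; I_D = 4.88 mA

k_p = μ_pC_ox · (W/L) = 3.62 mA/V².
V_ov = V_SG − |V_tp| = 3.33 − 1.16 = 2.17 V.
Since V_SD = 0.751 V < V_ov = 2.17 V, the device is in the triode region.
I_D = k_p [V_ov · V_SD − ½ V_SD²] = 3.62 × [2.17 × 0.751 − 0.5 × 0.751²] = 4.88 mA.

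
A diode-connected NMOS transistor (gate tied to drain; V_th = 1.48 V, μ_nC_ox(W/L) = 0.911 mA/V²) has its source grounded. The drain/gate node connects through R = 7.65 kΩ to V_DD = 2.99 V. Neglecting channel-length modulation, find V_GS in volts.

V_GS = 2.01 V

With gate tied to drain, V_GS = V_DS ≥ V_GS − V_th, so the device is in saturation.
KCL at the drain: ½ k_n (V_GS − V_th)² = (V_DD − V_GS)/R.
Let x = V_GS − 1.48. Then 3.48 x² + x − 1.51 = 0, giving x = 0.53 V (positive root), so V_GS = 2.01 V.
I_D = (V_DD − V_GS)/R = (2.99 − 2.01) / 7.65 = 0.128 mA.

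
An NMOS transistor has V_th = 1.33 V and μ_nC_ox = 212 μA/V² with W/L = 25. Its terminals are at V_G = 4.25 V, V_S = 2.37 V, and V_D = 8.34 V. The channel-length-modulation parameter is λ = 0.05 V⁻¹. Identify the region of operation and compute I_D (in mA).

Saturation; I_D = 1.04 mA

V_GS = V_G − V_S = 4.25 − 2.37 = 1.88 V; V_DS = V_D − V_S = 8.34 − 2.37 = 5.97 V.
k_n = μ_nC_ox · (W/L) = 5.3 mA/V².
V_ov = V_GS − V_th = 1.88 − 1.33 = 0.55 V.
Since V_DS = 5.97 V ≥ V_ov = 0.55 V, the device is in saturation.
I_D = ½ k_n V_ov² (1 + λ V_DS) = 0.5 × 5.3 × 0.55² × (1 + 0.05 × 5.97) = 1.04 mA.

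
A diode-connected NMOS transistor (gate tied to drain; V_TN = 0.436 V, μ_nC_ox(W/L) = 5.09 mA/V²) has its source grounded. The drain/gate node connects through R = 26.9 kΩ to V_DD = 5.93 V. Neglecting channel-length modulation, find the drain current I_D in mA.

With gate tied to drain, V_GS = V_DS ≥ V_GS − V_TN, so the device is in saturation.
KCL at the drain: ½ k_n (V_GS − V_TN)² = (V_DD − V_GS)/R.
Let x = V_GS − 0.436. Then 68.5 x² + x − 5.494 = 0, giving x = 0.276 V (positive root), so V_GS = 0.712 V.
I_D = (V_DD − V_GS)/R = (5.93 − 0.712) / 26.9 = 0.194 mA.

I_D = 0.194 mA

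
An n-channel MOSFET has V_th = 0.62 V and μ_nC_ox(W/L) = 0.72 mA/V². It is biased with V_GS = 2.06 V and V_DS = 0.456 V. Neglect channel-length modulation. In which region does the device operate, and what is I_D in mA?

Triode; I_D = 0.398 mA

V_ov = V_GS − V_th = 2.06 − 0.62 = 1.44 V.
Since V_DS = 0.456 V < V_ov = 1.44 V, the device is in the triode region.
I_D = k_n [V_ov · V_DS − ½ V_DS²] = 0.72 × [1.44 × 0.456 − 0.5 × 0.456²] = 0.398 mA.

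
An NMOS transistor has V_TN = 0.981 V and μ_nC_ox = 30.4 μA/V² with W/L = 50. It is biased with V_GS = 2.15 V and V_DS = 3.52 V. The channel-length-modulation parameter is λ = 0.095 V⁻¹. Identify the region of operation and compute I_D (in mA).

Saturation; I_D = 1.39 mA

k_n = μ_nC_ox · (W/L) = 1.52 mA/V².
V_ov = V_GS − V_TN = 2.15 − 0.981 = 1.17 V.
Since V_DS = 3.52 V ≥ V_ov = 1.17 V, the device is in saturation.
I_D = ½ k_n V_ov² (1 + λ V_DS) = 0.5 × 1.52 × 1.17² × (1 + 0.095 × 3.52) = 1.39 mA.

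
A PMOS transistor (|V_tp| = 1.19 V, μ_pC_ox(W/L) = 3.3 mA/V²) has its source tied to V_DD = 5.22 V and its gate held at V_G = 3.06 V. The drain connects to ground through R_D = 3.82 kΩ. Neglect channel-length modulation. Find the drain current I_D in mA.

I_D = 1.23 mA

V_SG = V_DD − V_G = 5.22 − 3.06 = 2.16 V, so V_ov = 2.16 − 1.19 = 0.97 V.
Assume saturation: I_D = ½ k_p V_ov² = 0.5 × 3.3 × 0.97² = 1.55 mA, giving V_SD = V_DD − I_D R_D = 5.22 − 1.55 × 3.82 = -0.71 V.
But -0.71 V < V_ov = 0.97 V, so the device is actually in triode.
In triode I_D = k_p[V_ov V_SD − ½ V_SD²] and I_D = (V_DD − V_SD)/R_D. Equating: 6.3 V_SD² − 13.23 V_SD + 5.22 = 0, giving V_SD = 0.527 V (the root below V_ov).
I_D = (5.22 − 0.527) / 3.82 = 1.23 mA.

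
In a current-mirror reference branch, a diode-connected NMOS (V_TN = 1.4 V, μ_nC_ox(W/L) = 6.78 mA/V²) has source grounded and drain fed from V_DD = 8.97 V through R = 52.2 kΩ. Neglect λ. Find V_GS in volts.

V_GS = 1.60 V

With gate tied to drain, V_GS = V_DS ≥ V_GS − V_TN, so the device is in saturation.
KCL at the drain: ½ k_n (V_GS − V_TN)² = (V_DD − V_GS)/R.
Let x = V_GS − 1.4. Then 177 x² + x − 7.57 = 0, giving x = 0.204 V (positive root), so V_GS = 1.6 V.
I_D = (V_DD − V_GS)/R = (8.97 − 1.6) / 52.2 = 0.141 mA.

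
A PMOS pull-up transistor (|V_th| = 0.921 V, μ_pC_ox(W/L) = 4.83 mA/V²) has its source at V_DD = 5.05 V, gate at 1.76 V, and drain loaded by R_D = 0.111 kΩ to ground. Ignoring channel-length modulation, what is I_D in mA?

V_SG = V_DD − V_G = 5.05 − 1.76 = 3.29 V, so V_ov = 3.29 − 0.921 = 2.37 V.
Assume saturation: I_D = ½ k_p V_ov² = 0.5 × 4.83 × 2.37² = 13.6 mA, giving V_SD = V_DD − I_D R_D = 5.05 − 13.6 × 0.111 = 3.55 V.
V_SD = 3.55 V ≥ V_ov = 2.37 V, confirming saturation.

I_D = 13.6 mA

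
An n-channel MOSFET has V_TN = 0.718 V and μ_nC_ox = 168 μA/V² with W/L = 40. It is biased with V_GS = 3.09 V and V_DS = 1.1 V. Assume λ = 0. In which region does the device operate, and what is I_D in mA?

k_n = μ_nC_ox · (W/L) = 6.72 mA/V².
V_ov = V_GS − V_TN = 3.09 − 0.718 = 2.37 V.
Since V_DS = 1.1 V < V_ov = 2.37 V, the device is in the triode region.
I_D = k_n [V_ov · V_DS − ½ V_DS²] = 6.72 × [2.37 × 1.1 − 0.5 × 1.1²] = 13.5 mA.

Triode; I_D = 13.5 mA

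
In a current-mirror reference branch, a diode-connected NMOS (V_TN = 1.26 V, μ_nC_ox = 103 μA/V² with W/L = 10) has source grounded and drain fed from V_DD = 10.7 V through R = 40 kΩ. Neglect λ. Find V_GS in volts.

With gate tied to drain, V_GS = V_DS ≥ V_GS − V_TN, so the device is in saturation.
k_n = μ_nC_ox · (W/L) = 1.03 mA/V².
KCL at the drain: ½ k_n (V_GS − V_TN)² = (V_DD − V_GS)/R.
Let x = V_GS − 1.26. Then 20.6 x² + x − 9.44 = 0, giving x = 0.653 V (positive root), so V_GS = 1.91 V.
I_D = (V_DD − V_GS)/R = (10.7 − 1.91) / 40 = 0.22 mA.

V_GS = 1.91 V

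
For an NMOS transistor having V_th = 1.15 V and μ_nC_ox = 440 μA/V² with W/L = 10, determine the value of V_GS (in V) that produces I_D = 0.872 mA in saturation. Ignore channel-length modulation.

k_n = μ_nC_ox · (W/L) = 4.4 mA/V².
In saturation I_D = ½ k_n (V_GS − V_th)², so V_GS − V_th = √(2 I_D / k_n) = √(2 × 0.872 / 4.4) = 0.63 V.
V_GS = 1.15 + 0.63 = 1.78 V.

V_GS = 1.78 V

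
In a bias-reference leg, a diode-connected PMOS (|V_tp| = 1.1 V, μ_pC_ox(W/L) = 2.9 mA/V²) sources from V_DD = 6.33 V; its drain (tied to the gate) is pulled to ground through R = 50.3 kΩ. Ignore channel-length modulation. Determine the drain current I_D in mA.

I_D = 0.0988 mA

With gate tied to drain, V_SG = V_SD ≥ V_SG − |V_tp|, so the device is in saturation.
KCL at the drain: ½ k_p (V_SG − |V_tp|)² = (V_DD − V_SG)/R.
Let x = V_SG − 1.1. Then 72.9 x² + x − 5.23 = 0, giving x = 0.261 V (positive root), so V_SG = 1.36 V.
I_D = (V_DD − V_SG)/R = (6.33 − 1.36) / 50.3 = 0.0988 mA.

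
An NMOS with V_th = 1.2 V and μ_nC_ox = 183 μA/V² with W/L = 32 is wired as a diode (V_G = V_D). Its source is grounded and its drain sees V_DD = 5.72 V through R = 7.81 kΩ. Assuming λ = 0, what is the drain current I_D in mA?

I_D = 0.525 mA

With gate tied to drain, V_GS = V_DS ≥ V_GS − V_th, so the device is in saturation.
k_n = μ_nC_ox · (W/L) = 5.856 mA/V².
KCL at the drain: ½ k_n (V_GS − V_th)² = (V_DD − V_GS)/R.
Let x = V_GS − 1.2. Then 22.9 x² + x − 4.52 = 0, giving x = 0.423 V (positive root), so V_GS = 1.62 V.
I_D = (V_DD − V_GS)/R = (5.72 − 1.62) / 7.81 = 0.525 mA.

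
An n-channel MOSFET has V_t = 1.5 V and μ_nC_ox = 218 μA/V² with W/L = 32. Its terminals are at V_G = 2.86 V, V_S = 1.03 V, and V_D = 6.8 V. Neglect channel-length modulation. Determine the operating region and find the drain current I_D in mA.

V_GS = V_G − V_S = 2.86 − 1.03 = 1.83 V; V_DS = V_D − V_S = 6.8 − 1.03 = 5.77 V.
k_n = μ_nC_ox · (W/L) = 6.976 mA/V².
V_ov = V_GS − V_t = 1.83 − 1.5 = 0.33 V.
Since V_DS = 5.77 V ≥ V_ov = 0.33 V, the device is in saturation.
I_D = ½ k_n V_ov² = 0.5 × 6.976 × 0.33² = 0.38 mA.

Saturation; I_D = 0.380 mA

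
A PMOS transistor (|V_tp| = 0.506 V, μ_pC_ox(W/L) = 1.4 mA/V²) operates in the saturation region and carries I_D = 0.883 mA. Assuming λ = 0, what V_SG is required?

V_SG = 1.63 V

In saturation I_D = ½ k_p (V_SG − |V_tp|)², so V_SG − |V_tp| = √(2 I_D / k_p) = √(2 × 0.883 / 1.4) = 1.12 V.
V_SG = 0.506 + 1.12 = 1.63 V.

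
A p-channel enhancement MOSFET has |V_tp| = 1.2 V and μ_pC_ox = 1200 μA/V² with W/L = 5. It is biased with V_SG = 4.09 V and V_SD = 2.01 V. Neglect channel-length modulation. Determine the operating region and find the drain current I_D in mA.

k_p = μ_pC_ox · (W/L) = 6 mA/V².
V_ov = V_SG − |V_tp| = 4.09 − 1.2 = 2.89 V.
Since V_SD = 2.01 V < V_ov = 2.89 V, the device is in the triode region.
I_D = k_p [V_ov · V_SD − ½ V_SD²] = 6 × [2.89 × 2.01 − 0.5 × 2.01²] = 22.7 mA.

Triode; I_D = 22.7 mA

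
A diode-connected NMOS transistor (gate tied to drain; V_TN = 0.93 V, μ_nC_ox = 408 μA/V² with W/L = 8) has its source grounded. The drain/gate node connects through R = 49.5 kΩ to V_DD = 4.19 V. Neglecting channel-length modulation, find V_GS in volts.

V_GS = 1.12 V

With gate tied to drain, V_GS = V_DS ≥ V_GS − V_TN, so the device is in saturation.
k_n = μ_nC_ox · (W/L) = 3.264 mA/V².
KCL at the drain: ½ k_n (V_GS − V_TN)² = (V_DD − V_GS)/R.
Let x = V_GS − 0.93. Then 80.8 x² + x − 3.26 = 0, giving x = 0.195 V (positive root), so V_GS = 1.12 V.
I_D = (V_DD − V_GS)/R = (4.19 − 1.12) / 49.5 = 0.0619 mA.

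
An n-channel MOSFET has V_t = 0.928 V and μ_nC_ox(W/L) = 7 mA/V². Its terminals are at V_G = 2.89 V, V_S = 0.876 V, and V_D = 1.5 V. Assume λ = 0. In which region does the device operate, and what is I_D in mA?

Triode; I_D = 3.38 mA

V_GS = V_G − V_S = 2.89 − 0.876 = 2.01 V; V_DS = V_D − V_S = 1.5 − 0.876 = 0.624 V.
V_ov = V_GS − V_t = 2.01 − 0.928 = 1.09 V.
Since V_DS = 0.624 V < V_ov = 1.09 V, the device is in the triode region.
I_D = k_n [V_ov · V_DS − ½ V_DS²] = 7 × [1.09 × 0.624 − 0.5 × 0.624²] = 3.38 mA.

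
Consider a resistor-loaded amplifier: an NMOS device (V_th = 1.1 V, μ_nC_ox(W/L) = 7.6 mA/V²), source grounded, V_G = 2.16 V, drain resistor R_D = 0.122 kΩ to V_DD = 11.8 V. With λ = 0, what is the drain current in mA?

V_GS = V_G = 2.16 V, so V_ov = 2.16 − 1.1 = 1.06 V.
Assume saturation: I_D = ½ k_n V_ov² = 0.5 × 7.6 × 1.06² = 4.27 mA, giving V_DS = V_DD − I_D R_D = 11.8 − 4.27 × 0.122 = 11.3 V.
V_DS = 11.3 V ≥ V_ov = 1.06 V, confirming saturation.

I_D = 4.27 mA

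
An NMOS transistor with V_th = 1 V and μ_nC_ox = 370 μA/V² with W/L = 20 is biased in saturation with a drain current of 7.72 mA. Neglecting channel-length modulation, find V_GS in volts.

V_GS = 2.44 V

k_n = μ_nC_ox · (W/L) = 7.4 mA/V².
In saturation I_D = ½ k_n (V_GS − V_th)², so V_GS − V_th = √(2 I_D / k_n) = √(2 × 7.72 / 7.4) = 1.44 V.
V_GS = 1 + 1.44 = 2.44 V.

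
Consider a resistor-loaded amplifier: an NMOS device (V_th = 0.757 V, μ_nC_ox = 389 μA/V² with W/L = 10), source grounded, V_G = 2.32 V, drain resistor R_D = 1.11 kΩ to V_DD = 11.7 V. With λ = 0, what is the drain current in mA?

V_GS = V_G = 2.32 V, so V_ov = 2.32 − 0.757 = 1.56 V.
k_n = μ_nC_ox · (W/L) = 3.89 mA/V².
Assume saturation: I_D = ½ k_n V_ov² = 0.5 × 3.89 × 1.56² = 4.75 mA, giving V_DS = V_DD − I_D R_D = 11.7 − 4.75 × 1.11 = 6.43 V.
V_DS = 6.43 V ≥ V_ov = 1.56 V, confirming saturation.

I_D = 4.75 mA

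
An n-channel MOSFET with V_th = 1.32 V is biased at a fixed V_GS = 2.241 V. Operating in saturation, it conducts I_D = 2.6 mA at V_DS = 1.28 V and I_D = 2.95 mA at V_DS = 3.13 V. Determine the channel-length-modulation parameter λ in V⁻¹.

λ = 0.0802 V⁻¹

With V_GS fixed, I_D ∝ (1 + λ V_DS) in saturation, so I_D2/I_D1 = (1 + λ V_DS2)/(1 + λ V_DS1).
2.95/2.6 = 1.135 = (1 + 3.13 λ)/(1 + 1.28 λ).
Solving: λ (I_D1 V_DS2 − I_D2 V_DS1) = I_D2 − I_D1, so λ = (2.95 − 2.6) / (2.6 × 3.13 − 2.95 × 1.28) = 0.35 / 4.36 = 0.0802 V⁻¹.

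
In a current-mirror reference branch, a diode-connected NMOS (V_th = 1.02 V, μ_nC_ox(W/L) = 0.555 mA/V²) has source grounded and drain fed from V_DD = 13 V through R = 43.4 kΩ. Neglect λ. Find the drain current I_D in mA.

With gate tied to drain, V_GS = V_DS ≥ V_GS − V_th, so the device is in saturation.
KCL at the drain: ½ k_n (V_GS − V_th)² = (V_DD − V_GS)/R.
Let x = V_GS − 1.02. Then 12 x² + x − 11.98 = 0, giving x = 0.957 V (positive root), so V_GS = 1.98 V.
I_D = (V_DD − V_GS)/R = (13 − 1.98) / 43.4 = 0.254 mA.

I_D = 0.254 mA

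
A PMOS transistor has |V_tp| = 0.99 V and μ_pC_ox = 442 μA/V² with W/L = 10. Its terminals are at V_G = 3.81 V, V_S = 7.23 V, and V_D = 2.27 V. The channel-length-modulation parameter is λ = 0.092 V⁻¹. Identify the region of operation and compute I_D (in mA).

Saturation; I_D = 19.0 mA

V_SG = V_S − V_G = 7.23 − 3.81 = 3.42 V; V_SD = V_S − V_D = 7.23 − 2.27 = 4.96 V.
k_p = μ_pC_ox · (W/L) = 4.42 mA/V².
V_ov = V_SG − |V_tp| = 3.42 − 0.99 = 2.43 V.
Since V_SD = 4.96 V ≥ V_ov = 2.43 V, the device is in saturation.
I_D = ½ k_p V_ov² (1 + λ V_SD) = 0.5 × 4.42 × 2.43² × (1 + 0.092 × 4.96) = 19 mA.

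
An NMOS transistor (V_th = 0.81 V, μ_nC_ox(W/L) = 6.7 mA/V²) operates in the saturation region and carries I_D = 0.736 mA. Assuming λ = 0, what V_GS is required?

V_GS = 1.28 V

In saturation I_D = ½ k_n (V_GS − V_th)², so V_GS − V_th = √(2 I_D / k_n) = √(2 × 0.736 / 6.7) = 0.469 V.
V_GS = 0.81 + 0.469 = 1.28 V.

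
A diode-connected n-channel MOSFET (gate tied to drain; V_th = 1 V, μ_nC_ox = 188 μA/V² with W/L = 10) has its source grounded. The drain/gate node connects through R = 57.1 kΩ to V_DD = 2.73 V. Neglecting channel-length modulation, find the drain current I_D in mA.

With gate tied to drain, V_GS = V_DS ≥ V_GS − V_th, so the device is in saturation.
k_n = μ_nC_ox · (W/L) = 1.88 mA/V².
KCL at the drain: ½ k_n (V_GS − V_th)² = (V_DD − V_GS)/R.
Let x = V_GS − 1. Then 53.7 x² + x − 1.73 = 0, giving x = 0.17 V (positive root), so V_GS = 1.17 V.
I_D = (V_DD − V_GS)/R = (2.73 − 1.17) / 57.1 = 0.0273 mA.

I_D = 0.0273 mA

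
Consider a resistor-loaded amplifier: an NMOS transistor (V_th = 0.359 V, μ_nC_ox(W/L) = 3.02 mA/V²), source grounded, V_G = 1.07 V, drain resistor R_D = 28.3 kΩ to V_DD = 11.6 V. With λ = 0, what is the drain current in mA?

I_D = 0.402 mA

V_GS = V_G = 1.07 V, so V_ov = 1.07 − 0.359 = 0.711 V.
Assume saturation: I_D = ½ k_n V_ov² = 0.5 × 3.02 × 0.711² = 0.763 mA, giving V_DS = V_DD − I_D R_D = 11.6 − 0.763 × 28.3 = -10 V.
But -10 V < V_ov = 0.711 V, so the device is actually in triode.
In triode I_D = k_n[V_ov V_DS − ½ V_DS²] and I_D = (V_DD − V_DS)/R_D. Equating: 42.7 V_DS² − 61.77 V_DS + 11.6 = 0, giving V_DS = 0.222 V (the root below V_ov).
I_D = (11.6 − 0.222) / 28.3 = 0.402 mA.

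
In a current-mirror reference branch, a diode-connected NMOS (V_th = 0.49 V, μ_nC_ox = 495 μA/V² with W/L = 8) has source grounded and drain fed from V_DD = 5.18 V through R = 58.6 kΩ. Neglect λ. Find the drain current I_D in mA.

I_D = 0.0767 mA

With gate tied to drain, V_GS = V_DS ≥ V_GS − V_th, so the device is in saturation.
k_n = μ_nC_ox · (W/L) = 3.96 mA/V².
KCL at the drain: ½ k_n (V_GS − V_th)² = (V_DD − V_GS)/R.
Let x = V_GS − 0.49. Then 116 x² + x − 4.69 = 0, giving x = 0.197 V (positive root), so V_GS = 0.687 V.
I_D = (V_DD − V_GS)/R = (5.18 − 0.687) / 58.6 = 0.0767 mA.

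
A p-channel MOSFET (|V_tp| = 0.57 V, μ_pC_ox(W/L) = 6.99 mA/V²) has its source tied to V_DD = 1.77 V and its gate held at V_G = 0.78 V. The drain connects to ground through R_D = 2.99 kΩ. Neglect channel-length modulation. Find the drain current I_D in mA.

I_D = 0.510 mA

V_SG = V_DD − V_G = 1.77 − 0.78 = 0.99 V, so V_ov = 0.99 − 0.57 = 0.42 V.
Assume saturation: I_D = ½ k_p V_ov² = 0.5 × 6.99 × 0.42² = 0.617 mA, giving V_SD = V_DD − I_D R_D = 1.77 − 0.617 × 2.99 = -0.0734 V.
But -0.0734 V < V_ov = 0.42 V, so the device is actually in triode.
In triode I_D = k_p[V_ov V_SD − ½ V_SD²] and I_D = (V_DD − V_SD)/R_D. Equating: 10.5 V_SD² − 9.778 V_SD + 1.77 = 0, giving V_SD = 0.245 V (the root below V_ov).
I_D = (1.77 − 0.245) / 2.99 = 0.51 mA.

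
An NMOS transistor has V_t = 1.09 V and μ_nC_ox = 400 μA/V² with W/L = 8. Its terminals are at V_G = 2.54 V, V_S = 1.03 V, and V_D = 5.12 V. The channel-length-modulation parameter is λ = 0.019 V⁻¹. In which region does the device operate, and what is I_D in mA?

Saturation; I_D = 0.304 mA

V_GS = V_G − V_S = 2.54 − 1.03 = 1.51 V; V_DS = V_D − V_S = 5.12 − 1.03 = 4.09 V.
k_n = μ_nC_ox · (W/L) = 3.2 mA/V².
V_ov = V_GS − V_t = 1.51 − 1.09 = 0.42 V.
Since V_DS = 4.09 V ≥ V_ov = 0.42 V, the device is in saturation.
I_D = ½ k_n V_ov² (1 + λ V_DS) = 0.5 × 3.2 × 0.42² × (1 + 0.019 × 4.09) = 0.304 mA.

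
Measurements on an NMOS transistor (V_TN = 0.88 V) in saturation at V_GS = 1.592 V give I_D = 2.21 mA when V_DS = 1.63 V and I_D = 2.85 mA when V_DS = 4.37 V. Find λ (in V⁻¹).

With V_GS fixed, I_D ∝ (1 + λ V_DS) in saturation, so I_D2/I_D1 = (1 + λ V_DS2)/(1 + λ V_DS1).
2.85/2.21 = 1.29 = (1 + 4.37 λ)/(1 + 1.63 λ).
Solving: λ (I_D1 V_DS2 − I_D2 V_DS1) = I_D2 − I_D1, so λ = (2.85 − 2.21) / (2.21 × 4.37 − 2.85 × 1.63) = 0.64 / 5.01 = 0.128 V⁻¹.

λ = 0.128 V⁻¹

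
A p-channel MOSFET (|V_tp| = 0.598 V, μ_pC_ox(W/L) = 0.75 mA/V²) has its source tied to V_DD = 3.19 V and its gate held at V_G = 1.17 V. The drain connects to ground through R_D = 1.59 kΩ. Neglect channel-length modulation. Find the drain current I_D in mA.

I_D = 0.758 mA

V_SG = V_DD − V_G = 3.19 − 1.17 = 2.02 V, so V_ov = 2.02 − 0.598 = 1.42 V.
Assume saturation: I_D = ½ k_p V_ov² = 0.5 × 0.75 × 1.42² = 0.758 mA, giving V_SD = V_DD − I_D R_D = 3.19 − 0.758 × 1.59 = 1.98 V.
V_SD = 1.98 V ≥ V_ov = 1.42 V, confirming saturation.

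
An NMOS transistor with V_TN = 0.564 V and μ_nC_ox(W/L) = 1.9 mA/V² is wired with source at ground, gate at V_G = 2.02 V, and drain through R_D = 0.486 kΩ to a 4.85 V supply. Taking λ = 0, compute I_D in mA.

I_D = 2.01 mA

V_GS = V_G = 2.02 V, so V_ov = 2.02 − 0.564 = 1.46 V.
Assume saturation: I_D = ½ k_n V_ov² = 0.5 × 1.9 × 1.46² = 2.01 mA, giving V_DS = V_DD − I_D R_D = 4.85 − 2.01 × 0.486 = 3.87 V.
V_DS = 3.87 V ≥ V_ov = 1.46 V, confirming saturation.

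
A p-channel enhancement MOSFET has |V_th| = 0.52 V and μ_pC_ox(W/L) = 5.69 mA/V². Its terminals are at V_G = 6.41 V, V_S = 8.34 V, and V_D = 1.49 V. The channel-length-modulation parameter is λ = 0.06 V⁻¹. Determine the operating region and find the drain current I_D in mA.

Saturation; I_D = 7.98 mA

V_SG = V_S − V_G = 8.34 − 6.41 = 1.93 V; V_SD = V_S − V_D = 8.34 − 1.49 = 6.85 V.
V_ov = V_SG − |V_th| = 1.93 − 0.52 = 1.41 V.
Since V_SD = 6.85 V ≥ V_ov = 1.41 V, the device is in saturation.
I_D = ½ k_p V_ov² (1 + λ V_SD) = 0.5 × 5.69 × 1.41² × (1 + 0.06 × 6.85) = 7.98 mA.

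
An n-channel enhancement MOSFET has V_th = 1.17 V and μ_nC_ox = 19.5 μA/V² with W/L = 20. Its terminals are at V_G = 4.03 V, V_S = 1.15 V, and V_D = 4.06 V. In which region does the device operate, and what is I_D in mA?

Saturation; I_D = 0.570 mA

V_GS = V_G − V_S = 4.03 − 1.15 = 2.88 V; V_DS = V_D − V_S = 4.06 − 1.15 = 2.91 V.
k_n = μ_nC_ox · (W/L) = 0.39 mA/V².
V_ov = V_GS − V_th = 2.88 − 1.17 = 1.71 V.
Since V_DS = 2.91 V ≥ V_ov = 1.71 V, the device is in saturation.
I_D = ½ k_n V_ov² = 0.5 × 0.39 × 1.71² = 0.57 mA.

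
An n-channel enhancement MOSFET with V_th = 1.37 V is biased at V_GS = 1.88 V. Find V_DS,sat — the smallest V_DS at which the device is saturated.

V_DS,sat = 0.510 V

The boundary between triode and saturation is V_DS = V_GS − V_th = V_ov.
V_ov = 1.88 − 1.37 = 0.51 V.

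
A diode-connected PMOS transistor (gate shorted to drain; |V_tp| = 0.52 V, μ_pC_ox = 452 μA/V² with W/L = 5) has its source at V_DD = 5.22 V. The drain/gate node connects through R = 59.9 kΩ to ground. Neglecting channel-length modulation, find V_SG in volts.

With gate tied to drain, V_SG = V_SD ≥ V_SG − |V_tp|, so the device is in saturation.
k_p = μ_pC_ox · (W/L) = 2.26 mA/V².
KCL at the drain: ½ k_p (V_SG − |V_tp|)² = (V_DD − V_SG)/R.
Let x = V_SG − 0.52. Then 67.7 x² + x − 4.7 = 0, giving x = 0.256 V (positive root), so V_SG = 0.776 V.
I_D = (V_DD − V_SG)/R = (5.22 − 0.776) / 59.9 = 0.0742 mA.

V_SG = 0.776 V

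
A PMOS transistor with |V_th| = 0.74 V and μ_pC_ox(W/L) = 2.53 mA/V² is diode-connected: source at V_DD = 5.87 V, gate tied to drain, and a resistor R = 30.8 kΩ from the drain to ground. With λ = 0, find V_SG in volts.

V_SG = 1.09 V

With gate tied to drain, V_SG = V_SD ≥ V_SG − |V_th|, so the device is in saturation.
KCL at the drain: ½ k_p (V_SG − |V_th|)² = (V_DD − V_SG)/R.
Let x = V_SG − 0.74. Then 39 x² + x − 5.13 = 0, giving x = 0.35 V (positive root), so V_SG = 1.09 V.
I_D = (V_DD − V_SG)/R = (5.87 − 1.09) / 30.8 = 0.155 mA.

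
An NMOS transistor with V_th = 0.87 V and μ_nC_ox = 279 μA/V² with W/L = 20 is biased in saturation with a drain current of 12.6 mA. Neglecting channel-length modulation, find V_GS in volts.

V_GS = 3.00 V

k_n = μ_nC_ox · (W/L) = 5.58 mA/V².
In saturation I_D = ½ k_n (V_GS − V_th)², so V_GS − V_th = √(2 I_D / k_n) = √(2 × 12.6 / 5.58) = 2.13 V.
V_GS = 0.87 + 2.13 = 3 V.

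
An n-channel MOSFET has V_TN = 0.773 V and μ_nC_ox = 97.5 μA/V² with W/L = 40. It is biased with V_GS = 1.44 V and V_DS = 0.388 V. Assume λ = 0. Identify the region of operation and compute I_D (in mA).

Triode; I_D = 0.716 mA

k_n = μ_nC_ox · (W/L) = 3.9 mA/V².
V_ov = V_GS − V_TN = 1.44 − 0.773 = 0.667 V.
Since V_DS = 0.388 V < V_ov = 0.667 V, the device is in the triode region.
I_D = k_n [V_ov · V_DS − ½ V_DS²] = 3.9 × [0.667 × 0.388 − 0.5 × 0.388²] = 0.716 mA.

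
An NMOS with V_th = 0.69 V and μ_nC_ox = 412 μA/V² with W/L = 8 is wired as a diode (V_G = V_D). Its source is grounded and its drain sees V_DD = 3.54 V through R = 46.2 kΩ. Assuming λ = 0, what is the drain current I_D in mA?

With gate tied to drain, V_GS = V_DS ≥ V_GS − V_th, so the device is in saturation.
k_n = μ_nC_ox · (W/L) = 3.296 mA/V².
KCL at the drain: ½ k_n (V_GS − V_th)² = (V_DD − V_GS)/R.
Let x = V_GS − 0.69. Then 76.1 x² + x − 2.85 = 0, giving x = 0.187 V (positive root), so V_GS = 0.877 V.
I_D = (V_DD − V_GS)/R = (3.54 − 0.877) / 46.2 = 0.0576 mA.

I_D = 0.0576 mA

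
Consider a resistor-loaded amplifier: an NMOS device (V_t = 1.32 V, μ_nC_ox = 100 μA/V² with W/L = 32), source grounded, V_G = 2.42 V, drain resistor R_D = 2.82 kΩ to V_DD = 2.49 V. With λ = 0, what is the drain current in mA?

V_GS = V_G = 2.42 V, so V_ov = 2.42 − 1.32 = 1.1 V.
k_n = μ_nC_ox · (W/L) = 3.2 mA/V².
Assume saturation: I_D = ½ k_n V_ov² = 0.5 × 3.2 × 1.1² = 1.94 mA, giving V_DS = V_DD − I_D R_D = 2.49 − 1.94 × 2.82 = -2.97 V.
But -2.97 V < V_ov = 1.1 V, so the device is actually in triode.
In triode I_D = k_n[V_ov V_DS − ½ V_DS²] and I_D = (V_DD − V_DS)/R_D. Equating: 4.51 V_DS² − 10.93 V_DS + 2.49 = 0, giving V_DS = 0.255 V (the root below V_ov).
I_D = (2.49 − 0.255) / 2.82 = 0.793 mA.

I_D = 0.793 mA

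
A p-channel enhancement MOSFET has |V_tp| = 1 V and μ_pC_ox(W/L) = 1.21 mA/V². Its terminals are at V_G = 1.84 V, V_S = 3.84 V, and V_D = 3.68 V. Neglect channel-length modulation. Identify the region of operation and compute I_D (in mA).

Triode; I_D = 0.178 mA

V_SG = V_S − V_G = 3.84 − 1.84 = 2 V; V_SD = V_S − V_D = 3.84 − 3.68 = 0.16 V.
V_ov = V_SG − |V_tp| = 2 − 1 = 1 V.
Since V_SD = 0.16 V < V_ov = 1 V, the device is in the triode region.
I_D = k_p [V_ov · V_SD − ½ V_SD²] = 1.21 × [1 × 0.16 − 0.5 × 0.16²] = 0.178 mA.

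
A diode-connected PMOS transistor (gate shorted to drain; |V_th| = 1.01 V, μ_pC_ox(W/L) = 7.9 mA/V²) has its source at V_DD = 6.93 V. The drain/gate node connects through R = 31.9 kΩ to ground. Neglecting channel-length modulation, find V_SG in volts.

V_SG = 1.22 V

With gate tied to drain, V_SG = V_SD ≥ V_SG − |V_th|, so the device is in saturation.
KCL at the drain: ½ k_p (V_SG − |V_th|)² = (V_DD − V_SG)/R.
Let x = V_SG − 1.01. Then 126 x² + x − 5.92 = 0, giving x = 0.213 V (positive root), so V_SG = 1.22 V.
I_D = (V_DD − V_SG)/R = (6.93 − 1.22) / 31.9 = 0.179 mA.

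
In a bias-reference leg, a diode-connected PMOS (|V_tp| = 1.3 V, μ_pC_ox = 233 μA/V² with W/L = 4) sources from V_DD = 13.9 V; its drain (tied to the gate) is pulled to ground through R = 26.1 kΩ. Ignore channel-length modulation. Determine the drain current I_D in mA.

With gate tied to drain, V_SG = V_SD ≥ V_SG − |V_tp|, so the device is in saturation.
k_p = μ_pC_ox · (W/L) = 0.932 mA/V².
KCL at the drain: ½ k_p (V_SG − |V_tp|)² = (V_DD − V_SG)/R.
Let x = V_SG − 1.3. Then 12.2 x² + x − 12.6 = 0, giving x = 0.978 V (positive root), so V_SG = 2.28 V.
I_D = (V_DD − V_SG)/R = (13.9 − 2.28) / 26.1 = 0.445 mA.

I_D = 0.445 mA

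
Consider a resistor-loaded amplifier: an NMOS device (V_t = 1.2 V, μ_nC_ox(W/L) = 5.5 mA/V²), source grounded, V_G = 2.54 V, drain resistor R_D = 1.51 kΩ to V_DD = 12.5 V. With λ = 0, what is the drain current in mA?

V_GS = V_G = 2.54 V, so V_ov = 2.54 − 1.2 = 1.34 V.
Assume saturation: I_D = ½ k_n V_ov² = 0.5 × 5.5 × 1.34² = 4.94 mA, giving V_DS = V_DD − I_D R_D = 12.5 − 4.94 × 1.51 = 5.04 V.
V_DS = 5.04 V ≥ V_ov = 1.34 V, confirming saturation.

I_D = 4.94 mA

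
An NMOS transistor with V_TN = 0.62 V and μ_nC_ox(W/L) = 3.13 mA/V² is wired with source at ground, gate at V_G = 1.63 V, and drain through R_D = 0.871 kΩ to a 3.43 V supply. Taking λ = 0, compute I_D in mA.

V_GS = V_G = 1.63 V, so V_ov = 1.63 − 0.62 = 1.01 V.
Assume saturation: I_D = ½ k_n V_ov² = 0.5 × 3.13 × 1.01² = 1.6 mA, giving V_DS = V_DD − I_D R_D = 3.43 − 1.6 × 0.871 = 2.04 V.
V_DS = 2.04 V ≥ V_ov = 1.01 V, confirming saturation.

I_D = 1.60 mA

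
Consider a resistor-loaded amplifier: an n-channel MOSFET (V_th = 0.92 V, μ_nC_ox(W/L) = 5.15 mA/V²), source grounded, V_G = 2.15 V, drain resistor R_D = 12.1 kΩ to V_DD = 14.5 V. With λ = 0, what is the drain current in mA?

V_GS = V_G = 2.15 V, so V_ov = 2.15 − 0.92 = 1.23 V.
Assume saturation: I_D = ½ k_n V_ov² = 0.5 × 5.15 × 1.23² = 3.9 mA, giving V_DS = V_DD − I_D R_D = 14.5 − 3.9 × 12.1 = -32.6 V.
But -32.6 V < V_ov = 1.23 V, so the device is actually in triode.
In triode I_D = k_n[V_ov V_DS − ½ V_DS²] and I_D = (V_DD − V_DS)/R_D. Equating: 31.2 V_DS² − 77.65 V_DS + 14.5 = 0, giving V_DS = 0.203 V (the root below V_ov).
I_D = (14.5 − 0.203) / 12.1 = 1.18 mA.

I_D = 1.18 mA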